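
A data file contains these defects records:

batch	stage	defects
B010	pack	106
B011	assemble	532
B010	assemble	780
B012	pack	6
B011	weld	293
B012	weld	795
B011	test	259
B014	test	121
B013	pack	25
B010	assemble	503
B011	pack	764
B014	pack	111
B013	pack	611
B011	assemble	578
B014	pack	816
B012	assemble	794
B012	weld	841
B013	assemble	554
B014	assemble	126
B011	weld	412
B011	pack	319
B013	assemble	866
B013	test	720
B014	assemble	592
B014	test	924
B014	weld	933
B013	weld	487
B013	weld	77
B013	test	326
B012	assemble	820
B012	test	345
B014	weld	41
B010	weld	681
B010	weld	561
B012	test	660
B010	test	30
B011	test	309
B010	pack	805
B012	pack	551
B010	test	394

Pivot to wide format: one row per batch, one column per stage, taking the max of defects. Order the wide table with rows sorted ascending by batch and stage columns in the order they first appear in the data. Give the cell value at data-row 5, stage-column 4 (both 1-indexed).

With rows sorted ascending by batch, row 5 is batch=B014. stage columns in first-appearance order: pack, assemble, weld, test; column 4 is test.
Long rows with batch=B014, stage=test: max(121, 924) = 924.

924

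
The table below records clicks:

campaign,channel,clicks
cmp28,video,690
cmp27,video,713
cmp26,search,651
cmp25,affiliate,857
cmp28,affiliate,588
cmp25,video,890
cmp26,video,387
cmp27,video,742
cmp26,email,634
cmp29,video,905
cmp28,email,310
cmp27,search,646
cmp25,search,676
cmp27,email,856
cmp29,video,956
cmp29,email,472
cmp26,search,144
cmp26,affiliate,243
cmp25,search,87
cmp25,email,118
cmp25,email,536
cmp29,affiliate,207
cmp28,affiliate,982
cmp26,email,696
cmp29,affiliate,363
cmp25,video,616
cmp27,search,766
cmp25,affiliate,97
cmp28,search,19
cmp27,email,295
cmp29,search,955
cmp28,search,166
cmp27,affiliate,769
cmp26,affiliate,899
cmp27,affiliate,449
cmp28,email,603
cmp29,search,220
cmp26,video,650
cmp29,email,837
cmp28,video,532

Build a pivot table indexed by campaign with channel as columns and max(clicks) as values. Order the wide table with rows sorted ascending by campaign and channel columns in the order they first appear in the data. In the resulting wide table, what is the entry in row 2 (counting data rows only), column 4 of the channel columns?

696

With rows sorted ascending by campaign, row 2 is campaign=cmp26. channel columns in first-appearance order: video, search, affiliate, email; column 4 is email.
Long rows with campaign=cmp26, channel=email: max(634, 696) = 696.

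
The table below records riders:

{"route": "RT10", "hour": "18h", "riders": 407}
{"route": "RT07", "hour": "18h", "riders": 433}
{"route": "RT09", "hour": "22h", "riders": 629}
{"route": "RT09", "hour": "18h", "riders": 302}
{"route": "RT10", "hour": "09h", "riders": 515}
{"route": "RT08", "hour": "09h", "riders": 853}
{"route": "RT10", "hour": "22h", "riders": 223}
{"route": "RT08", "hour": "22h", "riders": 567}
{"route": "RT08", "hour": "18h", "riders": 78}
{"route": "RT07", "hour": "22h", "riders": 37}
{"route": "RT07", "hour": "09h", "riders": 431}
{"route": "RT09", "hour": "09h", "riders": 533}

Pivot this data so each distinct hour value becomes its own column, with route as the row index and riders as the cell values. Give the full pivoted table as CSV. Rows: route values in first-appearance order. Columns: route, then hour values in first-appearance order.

route,18h,22h,09h
RT10,407,223,515
RT07,433,37,431
RT09,302,629,533
RT08,78,567,853

Columns: route plus the 3 distinct hour values (18h, 22h, 09h).
For example, row RT10 column 18h takes riders=407 from the long row (RT10, 18h).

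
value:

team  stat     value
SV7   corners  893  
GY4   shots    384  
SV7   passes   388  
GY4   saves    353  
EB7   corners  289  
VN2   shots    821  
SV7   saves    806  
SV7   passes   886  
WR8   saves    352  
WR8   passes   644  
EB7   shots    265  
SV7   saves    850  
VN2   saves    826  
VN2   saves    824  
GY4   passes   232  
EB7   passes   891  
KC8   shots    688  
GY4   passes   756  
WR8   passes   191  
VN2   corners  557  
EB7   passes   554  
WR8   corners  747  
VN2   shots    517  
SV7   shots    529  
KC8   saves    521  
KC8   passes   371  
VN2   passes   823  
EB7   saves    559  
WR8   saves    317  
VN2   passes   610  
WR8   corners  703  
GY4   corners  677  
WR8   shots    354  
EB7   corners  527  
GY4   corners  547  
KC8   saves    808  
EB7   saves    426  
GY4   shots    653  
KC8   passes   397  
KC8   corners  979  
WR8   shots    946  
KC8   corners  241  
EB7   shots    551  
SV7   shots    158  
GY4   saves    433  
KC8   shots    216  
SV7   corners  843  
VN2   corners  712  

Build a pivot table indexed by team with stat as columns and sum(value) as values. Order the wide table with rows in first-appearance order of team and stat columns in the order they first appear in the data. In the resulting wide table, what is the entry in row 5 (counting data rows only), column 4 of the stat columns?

669

With rows in first-appearance order of team, row 5 is team=WR8. stat columns in first-appearance order: corners, shots, passes, saves; column 4 is saves.
Long rows with team=WR8, stat=saves: 352 + 317 = 669.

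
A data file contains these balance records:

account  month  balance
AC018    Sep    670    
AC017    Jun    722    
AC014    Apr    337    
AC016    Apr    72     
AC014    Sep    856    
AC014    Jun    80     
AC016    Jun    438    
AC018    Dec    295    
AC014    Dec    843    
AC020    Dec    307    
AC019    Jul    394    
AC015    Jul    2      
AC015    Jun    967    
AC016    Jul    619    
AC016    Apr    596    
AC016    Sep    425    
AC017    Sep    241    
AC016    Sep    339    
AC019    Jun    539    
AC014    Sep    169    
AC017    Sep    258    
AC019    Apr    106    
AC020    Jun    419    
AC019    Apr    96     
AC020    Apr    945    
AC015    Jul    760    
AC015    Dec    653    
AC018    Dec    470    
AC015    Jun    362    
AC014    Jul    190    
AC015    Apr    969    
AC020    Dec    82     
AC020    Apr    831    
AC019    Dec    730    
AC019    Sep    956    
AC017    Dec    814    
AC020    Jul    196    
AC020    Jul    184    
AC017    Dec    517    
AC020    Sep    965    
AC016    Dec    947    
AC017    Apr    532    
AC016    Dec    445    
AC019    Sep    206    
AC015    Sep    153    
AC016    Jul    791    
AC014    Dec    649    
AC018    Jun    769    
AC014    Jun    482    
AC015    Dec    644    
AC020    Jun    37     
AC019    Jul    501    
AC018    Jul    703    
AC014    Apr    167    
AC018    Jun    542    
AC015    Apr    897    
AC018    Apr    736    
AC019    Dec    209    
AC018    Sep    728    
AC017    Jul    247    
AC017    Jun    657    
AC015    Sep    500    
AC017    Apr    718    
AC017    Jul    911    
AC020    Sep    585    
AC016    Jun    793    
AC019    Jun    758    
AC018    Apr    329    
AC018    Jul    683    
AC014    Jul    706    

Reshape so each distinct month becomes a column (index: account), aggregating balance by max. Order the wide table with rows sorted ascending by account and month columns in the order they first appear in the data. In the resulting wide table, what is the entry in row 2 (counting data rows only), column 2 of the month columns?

967

With rows sorted ascending by account, row 2 is account=AC015. month columns in first-appearance order: Sep, Jun, Apr, Dec, Jul; column 2 is Jun.
Long rows with account=AC015, month=Jun: max(967, 362) = 967.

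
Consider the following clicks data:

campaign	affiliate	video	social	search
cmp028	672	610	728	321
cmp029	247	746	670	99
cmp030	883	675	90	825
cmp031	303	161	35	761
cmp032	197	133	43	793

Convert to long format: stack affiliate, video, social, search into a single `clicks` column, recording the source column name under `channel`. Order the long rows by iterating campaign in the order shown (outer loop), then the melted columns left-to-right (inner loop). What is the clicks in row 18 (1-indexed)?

133

20 rows total (5 × 4). Row 18: index ⌊(18-1)/4⌋ = 4 into campaign → cmp032; (18-1) mod 4 = 1 into the melted columns → video.
So row 18 is (cmp032, video, 133); clicks = 133.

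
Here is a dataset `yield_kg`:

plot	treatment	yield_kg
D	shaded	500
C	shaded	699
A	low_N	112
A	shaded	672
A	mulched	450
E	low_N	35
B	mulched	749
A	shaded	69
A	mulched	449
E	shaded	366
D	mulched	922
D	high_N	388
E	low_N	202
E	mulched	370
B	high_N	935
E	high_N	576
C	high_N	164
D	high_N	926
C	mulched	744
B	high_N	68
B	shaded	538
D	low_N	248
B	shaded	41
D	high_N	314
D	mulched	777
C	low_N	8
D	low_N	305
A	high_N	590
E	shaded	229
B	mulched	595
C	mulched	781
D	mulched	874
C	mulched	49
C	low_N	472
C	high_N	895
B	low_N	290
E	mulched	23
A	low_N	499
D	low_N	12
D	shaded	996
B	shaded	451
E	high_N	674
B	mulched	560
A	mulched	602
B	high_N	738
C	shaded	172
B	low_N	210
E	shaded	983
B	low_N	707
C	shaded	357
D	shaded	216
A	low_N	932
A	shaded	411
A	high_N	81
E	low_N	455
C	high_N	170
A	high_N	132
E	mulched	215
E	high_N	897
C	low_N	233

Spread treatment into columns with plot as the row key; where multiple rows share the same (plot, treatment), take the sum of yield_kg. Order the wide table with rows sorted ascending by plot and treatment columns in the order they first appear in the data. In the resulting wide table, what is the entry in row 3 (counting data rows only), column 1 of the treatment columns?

With rows sorted ascending by plot, row 3 is plot=C. treatment columns in first-appearance order: shaded, low_N, mulched, high_N; column 1 is shaded.
Long rows with plot=C, treatment=shaded: 699 + 172 + 357 = 1228.

1228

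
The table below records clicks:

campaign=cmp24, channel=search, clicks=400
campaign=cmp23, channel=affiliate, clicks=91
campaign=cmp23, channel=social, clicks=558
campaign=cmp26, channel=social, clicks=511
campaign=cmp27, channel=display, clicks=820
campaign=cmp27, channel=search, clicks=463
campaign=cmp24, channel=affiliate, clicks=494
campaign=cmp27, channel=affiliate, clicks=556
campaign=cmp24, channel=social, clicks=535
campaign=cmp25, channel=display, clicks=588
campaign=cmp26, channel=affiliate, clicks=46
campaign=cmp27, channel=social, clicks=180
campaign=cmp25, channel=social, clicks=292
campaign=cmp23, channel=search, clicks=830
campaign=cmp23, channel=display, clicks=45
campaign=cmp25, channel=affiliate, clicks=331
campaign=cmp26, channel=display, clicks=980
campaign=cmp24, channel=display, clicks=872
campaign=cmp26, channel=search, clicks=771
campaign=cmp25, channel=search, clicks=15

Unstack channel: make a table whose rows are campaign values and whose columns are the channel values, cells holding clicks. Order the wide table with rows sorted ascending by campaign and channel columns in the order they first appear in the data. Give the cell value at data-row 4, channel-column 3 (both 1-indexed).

With rows sorted ascending by campaign, row 4 is campaign=cmp26. channel columns in first-appearance order: search, affiliate, social, display; column 3 is social.
Long rows with campaign=cmp26, channel=social: clicks = 511.

511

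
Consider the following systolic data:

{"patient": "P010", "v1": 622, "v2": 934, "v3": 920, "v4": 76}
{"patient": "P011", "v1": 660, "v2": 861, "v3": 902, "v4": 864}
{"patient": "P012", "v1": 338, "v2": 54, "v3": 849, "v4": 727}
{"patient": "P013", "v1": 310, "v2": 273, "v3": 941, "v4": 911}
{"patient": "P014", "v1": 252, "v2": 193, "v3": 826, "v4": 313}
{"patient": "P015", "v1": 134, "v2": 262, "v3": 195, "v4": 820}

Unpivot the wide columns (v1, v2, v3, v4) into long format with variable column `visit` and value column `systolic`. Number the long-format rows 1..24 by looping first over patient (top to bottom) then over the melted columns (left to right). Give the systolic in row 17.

252

24 rows total (6 × 4). Row 17: index ⌊(17-1)/4⌋ = 4 into patient → P014; (17-1) mod 4 = 0 into the melted columns → v1.
So row 17 is (P014, v1, 252); systolic = 252.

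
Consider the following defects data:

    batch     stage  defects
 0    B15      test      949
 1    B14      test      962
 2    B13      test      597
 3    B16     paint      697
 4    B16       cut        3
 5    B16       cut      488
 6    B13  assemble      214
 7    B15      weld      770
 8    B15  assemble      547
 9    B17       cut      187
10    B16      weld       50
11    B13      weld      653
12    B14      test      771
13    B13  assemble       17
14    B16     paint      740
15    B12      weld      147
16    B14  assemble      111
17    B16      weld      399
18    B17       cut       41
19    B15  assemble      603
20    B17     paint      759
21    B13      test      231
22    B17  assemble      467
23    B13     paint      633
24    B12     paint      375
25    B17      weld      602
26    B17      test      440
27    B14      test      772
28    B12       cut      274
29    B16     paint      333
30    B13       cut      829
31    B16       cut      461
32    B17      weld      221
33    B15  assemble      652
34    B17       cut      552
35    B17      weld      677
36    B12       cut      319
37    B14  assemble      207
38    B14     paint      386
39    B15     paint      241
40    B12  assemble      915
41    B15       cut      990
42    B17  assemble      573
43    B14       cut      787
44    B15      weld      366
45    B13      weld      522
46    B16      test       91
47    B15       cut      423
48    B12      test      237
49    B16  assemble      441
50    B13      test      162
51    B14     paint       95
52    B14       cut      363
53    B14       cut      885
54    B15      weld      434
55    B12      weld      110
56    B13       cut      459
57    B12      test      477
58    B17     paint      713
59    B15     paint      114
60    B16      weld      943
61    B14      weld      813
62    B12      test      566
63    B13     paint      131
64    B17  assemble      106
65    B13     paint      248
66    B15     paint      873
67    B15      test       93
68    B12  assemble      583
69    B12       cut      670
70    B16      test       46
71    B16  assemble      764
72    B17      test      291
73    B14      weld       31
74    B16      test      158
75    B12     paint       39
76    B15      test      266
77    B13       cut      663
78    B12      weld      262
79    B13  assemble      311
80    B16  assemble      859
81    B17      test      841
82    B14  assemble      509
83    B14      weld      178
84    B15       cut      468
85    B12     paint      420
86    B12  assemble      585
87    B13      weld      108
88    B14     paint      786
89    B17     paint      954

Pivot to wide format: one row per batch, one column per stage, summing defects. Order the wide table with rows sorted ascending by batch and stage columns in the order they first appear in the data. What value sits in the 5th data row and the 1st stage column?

With rows sorted ascending by batch, row 5 is batch=B16. stage columns in first-appearance order: test, paint, cut, assemble, weld; column 1 is test.
Long rows with batch=B16, stage=test: 91 + 46 + 158 = 295.

295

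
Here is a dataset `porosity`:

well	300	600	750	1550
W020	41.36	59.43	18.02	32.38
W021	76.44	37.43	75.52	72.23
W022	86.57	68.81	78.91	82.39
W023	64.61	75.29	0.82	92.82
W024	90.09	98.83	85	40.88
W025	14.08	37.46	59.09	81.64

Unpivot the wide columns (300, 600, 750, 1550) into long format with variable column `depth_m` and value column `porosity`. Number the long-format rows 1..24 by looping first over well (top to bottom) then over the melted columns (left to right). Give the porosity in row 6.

37.43

24 rows total (6 × 4). Row 6: index ⌊(6-1)/4⌋ = 1 into well → W021; (6-1) mod 4 = 1 into the melted columns → 600.
So row 6 is (W021, 600, 37.43); porosity = 37.43.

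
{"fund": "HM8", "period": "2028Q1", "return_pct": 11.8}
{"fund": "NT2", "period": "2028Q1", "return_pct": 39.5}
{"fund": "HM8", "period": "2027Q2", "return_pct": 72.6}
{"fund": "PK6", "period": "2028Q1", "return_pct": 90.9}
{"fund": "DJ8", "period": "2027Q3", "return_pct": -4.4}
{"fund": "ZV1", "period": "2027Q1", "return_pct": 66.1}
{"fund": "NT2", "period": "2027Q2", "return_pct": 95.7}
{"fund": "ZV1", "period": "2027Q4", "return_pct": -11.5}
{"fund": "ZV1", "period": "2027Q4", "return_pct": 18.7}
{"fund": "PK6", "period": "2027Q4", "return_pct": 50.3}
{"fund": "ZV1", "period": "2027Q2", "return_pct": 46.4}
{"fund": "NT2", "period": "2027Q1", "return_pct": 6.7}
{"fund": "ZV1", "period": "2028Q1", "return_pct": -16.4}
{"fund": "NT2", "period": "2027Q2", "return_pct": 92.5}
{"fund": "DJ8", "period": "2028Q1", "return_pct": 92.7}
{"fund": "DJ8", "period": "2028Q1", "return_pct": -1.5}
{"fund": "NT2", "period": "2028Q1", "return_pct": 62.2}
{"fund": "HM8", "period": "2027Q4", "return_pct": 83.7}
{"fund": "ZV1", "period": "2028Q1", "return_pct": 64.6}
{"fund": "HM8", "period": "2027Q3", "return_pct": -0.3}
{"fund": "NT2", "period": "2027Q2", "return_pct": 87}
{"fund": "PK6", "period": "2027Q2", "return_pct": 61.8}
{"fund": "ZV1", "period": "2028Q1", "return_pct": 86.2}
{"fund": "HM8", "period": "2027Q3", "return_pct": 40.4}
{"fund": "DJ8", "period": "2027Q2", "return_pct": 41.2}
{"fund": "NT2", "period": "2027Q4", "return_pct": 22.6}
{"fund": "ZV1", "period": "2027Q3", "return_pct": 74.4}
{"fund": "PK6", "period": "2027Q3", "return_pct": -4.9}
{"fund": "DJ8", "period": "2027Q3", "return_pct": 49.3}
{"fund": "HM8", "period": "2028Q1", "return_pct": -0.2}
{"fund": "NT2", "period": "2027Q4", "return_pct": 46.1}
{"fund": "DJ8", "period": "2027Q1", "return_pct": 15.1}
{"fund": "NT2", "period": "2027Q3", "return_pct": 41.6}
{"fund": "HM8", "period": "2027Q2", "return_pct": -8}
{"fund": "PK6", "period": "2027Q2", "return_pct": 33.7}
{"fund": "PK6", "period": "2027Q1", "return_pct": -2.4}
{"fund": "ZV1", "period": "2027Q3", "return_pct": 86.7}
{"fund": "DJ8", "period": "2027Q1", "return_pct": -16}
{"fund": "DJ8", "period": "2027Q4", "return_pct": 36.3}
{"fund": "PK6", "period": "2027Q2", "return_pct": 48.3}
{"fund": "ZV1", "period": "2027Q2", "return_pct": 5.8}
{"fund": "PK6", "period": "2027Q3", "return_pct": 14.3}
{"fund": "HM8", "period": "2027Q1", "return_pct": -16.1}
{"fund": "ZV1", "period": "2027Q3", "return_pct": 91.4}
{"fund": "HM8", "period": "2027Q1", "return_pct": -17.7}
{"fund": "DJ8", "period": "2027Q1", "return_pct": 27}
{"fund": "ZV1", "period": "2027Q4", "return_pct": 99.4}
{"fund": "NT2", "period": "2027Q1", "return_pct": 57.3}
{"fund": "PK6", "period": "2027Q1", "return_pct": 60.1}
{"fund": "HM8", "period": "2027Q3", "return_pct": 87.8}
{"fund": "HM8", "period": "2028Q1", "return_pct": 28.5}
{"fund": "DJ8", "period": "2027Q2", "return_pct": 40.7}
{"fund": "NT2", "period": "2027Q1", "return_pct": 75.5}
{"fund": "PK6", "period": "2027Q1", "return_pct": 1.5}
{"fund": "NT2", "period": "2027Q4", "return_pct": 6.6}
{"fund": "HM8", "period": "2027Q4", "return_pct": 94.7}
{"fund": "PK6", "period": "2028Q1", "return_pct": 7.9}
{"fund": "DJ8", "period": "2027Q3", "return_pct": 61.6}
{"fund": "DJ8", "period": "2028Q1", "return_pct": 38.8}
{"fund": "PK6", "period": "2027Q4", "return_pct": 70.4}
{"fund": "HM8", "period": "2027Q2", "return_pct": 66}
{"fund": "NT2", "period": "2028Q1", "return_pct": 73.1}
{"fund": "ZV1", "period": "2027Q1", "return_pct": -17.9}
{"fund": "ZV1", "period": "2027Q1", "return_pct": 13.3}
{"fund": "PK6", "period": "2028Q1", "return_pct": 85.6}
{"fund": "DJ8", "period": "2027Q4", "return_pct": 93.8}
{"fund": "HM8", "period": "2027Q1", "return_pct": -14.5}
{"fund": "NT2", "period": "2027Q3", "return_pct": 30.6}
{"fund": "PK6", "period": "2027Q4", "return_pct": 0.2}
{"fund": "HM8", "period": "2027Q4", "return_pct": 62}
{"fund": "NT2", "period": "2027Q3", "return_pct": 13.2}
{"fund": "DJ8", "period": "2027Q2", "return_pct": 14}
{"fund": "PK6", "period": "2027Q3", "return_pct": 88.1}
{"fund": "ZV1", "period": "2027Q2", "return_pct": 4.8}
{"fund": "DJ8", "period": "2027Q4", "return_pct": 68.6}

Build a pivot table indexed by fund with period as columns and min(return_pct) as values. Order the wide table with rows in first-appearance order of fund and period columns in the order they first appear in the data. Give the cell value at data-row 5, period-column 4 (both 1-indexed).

-17.9

With rows in first-appearance order of fund, row 5 is fund=ZV1. period columns in first-appearance order: 2028Q1, 2027Q2, 2027Q3, 2027Q1, 2027Q4; column 4 is 2027Q1.
Long rows with fund=ZV1, period=2027Q1: min(66.1, -17.9, 13.3) = -17.9.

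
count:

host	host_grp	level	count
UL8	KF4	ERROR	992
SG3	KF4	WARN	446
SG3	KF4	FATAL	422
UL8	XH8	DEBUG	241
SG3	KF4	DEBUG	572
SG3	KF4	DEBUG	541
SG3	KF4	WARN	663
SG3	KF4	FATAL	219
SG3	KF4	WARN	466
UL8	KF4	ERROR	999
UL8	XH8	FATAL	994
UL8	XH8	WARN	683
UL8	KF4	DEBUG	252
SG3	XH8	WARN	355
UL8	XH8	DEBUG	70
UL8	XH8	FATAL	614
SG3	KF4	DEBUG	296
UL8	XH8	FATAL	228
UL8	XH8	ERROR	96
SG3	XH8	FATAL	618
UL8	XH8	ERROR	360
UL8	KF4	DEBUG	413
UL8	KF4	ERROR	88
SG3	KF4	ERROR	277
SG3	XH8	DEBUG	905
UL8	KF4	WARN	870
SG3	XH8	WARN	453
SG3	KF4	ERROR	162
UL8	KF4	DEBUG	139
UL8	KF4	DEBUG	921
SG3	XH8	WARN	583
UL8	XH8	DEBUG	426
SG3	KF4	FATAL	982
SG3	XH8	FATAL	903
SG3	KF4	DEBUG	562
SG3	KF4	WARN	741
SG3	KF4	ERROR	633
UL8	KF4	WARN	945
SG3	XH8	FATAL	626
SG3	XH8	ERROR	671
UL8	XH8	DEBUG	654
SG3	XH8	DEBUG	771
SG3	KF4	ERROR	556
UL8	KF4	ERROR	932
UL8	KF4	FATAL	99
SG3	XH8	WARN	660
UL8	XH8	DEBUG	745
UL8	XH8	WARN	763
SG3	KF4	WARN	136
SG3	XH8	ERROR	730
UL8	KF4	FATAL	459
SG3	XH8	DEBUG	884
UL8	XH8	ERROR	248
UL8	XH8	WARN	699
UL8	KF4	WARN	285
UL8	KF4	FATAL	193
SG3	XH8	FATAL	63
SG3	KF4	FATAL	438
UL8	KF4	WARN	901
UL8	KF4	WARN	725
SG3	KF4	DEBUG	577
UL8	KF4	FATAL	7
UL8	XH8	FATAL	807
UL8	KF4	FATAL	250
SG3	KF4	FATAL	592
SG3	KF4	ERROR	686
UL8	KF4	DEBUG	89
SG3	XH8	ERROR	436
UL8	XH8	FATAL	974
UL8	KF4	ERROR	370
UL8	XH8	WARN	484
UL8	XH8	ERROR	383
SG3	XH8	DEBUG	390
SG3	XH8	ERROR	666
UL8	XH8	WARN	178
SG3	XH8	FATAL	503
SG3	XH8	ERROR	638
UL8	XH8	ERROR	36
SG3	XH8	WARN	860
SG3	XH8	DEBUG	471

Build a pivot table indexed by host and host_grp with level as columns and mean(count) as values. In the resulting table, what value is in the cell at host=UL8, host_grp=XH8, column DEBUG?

Rows with host=UL8, host_grp=XH8 and level=DEBUG: count values are 241, 70, 426, 654, 745.
(241 + 70 + 426 + 654 + 745) / 5 = 427.20.

427.20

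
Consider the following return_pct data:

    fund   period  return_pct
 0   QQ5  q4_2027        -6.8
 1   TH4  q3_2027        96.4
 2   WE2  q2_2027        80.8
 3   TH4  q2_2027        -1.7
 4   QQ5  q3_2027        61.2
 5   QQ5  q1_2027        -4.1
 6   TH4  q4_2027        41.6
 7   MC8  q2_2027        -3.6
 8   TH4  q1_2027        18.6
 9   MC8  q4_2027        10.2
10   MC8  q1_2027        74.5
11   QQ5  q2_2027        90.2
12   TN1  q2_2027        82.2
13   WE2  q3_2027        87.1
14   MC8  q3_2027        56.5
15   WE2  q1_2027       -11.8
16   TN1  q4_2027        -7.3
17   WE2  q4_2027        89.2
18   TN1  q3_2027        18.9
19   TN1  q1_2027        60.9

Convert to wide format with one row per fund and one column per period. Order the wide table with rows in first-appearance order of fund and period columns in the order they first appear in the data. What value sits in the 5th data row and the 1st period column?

With rows in first-appearance order of fund, row 5 is fund=TN1. period columns in first-appearance order: q4_2027, q3_2027, q2_2027, q1_2027; column 1 is q4_2027.
Long rows with fund=TN1, period=q4_2027: return_pct = -7.3.

-7.3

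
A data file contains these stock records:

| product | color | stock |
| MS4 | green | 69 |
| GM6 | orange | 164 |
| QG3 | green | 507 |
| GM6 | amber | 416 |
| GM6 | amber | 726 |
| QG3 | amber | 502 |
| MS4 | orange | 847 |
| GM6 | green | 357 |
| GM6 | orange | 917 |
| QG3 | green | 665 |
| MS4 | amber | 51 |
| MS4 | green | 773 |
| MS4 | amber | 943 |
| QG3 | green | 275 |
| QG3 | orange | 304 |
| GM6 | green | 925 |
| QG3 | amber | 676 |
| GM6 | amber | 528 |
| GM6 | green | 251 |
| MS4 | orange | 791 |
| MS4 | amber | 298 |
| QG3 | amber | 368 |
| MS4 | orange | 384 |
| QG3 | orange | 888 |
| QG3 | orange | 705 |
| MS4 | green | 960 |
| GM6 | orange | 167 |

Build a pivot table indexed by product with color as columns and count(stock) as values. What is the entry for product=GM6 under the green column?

Rows with product=GM6 and color=green: stock values are 357, 925, 251.
3 rows match — count = 3.

3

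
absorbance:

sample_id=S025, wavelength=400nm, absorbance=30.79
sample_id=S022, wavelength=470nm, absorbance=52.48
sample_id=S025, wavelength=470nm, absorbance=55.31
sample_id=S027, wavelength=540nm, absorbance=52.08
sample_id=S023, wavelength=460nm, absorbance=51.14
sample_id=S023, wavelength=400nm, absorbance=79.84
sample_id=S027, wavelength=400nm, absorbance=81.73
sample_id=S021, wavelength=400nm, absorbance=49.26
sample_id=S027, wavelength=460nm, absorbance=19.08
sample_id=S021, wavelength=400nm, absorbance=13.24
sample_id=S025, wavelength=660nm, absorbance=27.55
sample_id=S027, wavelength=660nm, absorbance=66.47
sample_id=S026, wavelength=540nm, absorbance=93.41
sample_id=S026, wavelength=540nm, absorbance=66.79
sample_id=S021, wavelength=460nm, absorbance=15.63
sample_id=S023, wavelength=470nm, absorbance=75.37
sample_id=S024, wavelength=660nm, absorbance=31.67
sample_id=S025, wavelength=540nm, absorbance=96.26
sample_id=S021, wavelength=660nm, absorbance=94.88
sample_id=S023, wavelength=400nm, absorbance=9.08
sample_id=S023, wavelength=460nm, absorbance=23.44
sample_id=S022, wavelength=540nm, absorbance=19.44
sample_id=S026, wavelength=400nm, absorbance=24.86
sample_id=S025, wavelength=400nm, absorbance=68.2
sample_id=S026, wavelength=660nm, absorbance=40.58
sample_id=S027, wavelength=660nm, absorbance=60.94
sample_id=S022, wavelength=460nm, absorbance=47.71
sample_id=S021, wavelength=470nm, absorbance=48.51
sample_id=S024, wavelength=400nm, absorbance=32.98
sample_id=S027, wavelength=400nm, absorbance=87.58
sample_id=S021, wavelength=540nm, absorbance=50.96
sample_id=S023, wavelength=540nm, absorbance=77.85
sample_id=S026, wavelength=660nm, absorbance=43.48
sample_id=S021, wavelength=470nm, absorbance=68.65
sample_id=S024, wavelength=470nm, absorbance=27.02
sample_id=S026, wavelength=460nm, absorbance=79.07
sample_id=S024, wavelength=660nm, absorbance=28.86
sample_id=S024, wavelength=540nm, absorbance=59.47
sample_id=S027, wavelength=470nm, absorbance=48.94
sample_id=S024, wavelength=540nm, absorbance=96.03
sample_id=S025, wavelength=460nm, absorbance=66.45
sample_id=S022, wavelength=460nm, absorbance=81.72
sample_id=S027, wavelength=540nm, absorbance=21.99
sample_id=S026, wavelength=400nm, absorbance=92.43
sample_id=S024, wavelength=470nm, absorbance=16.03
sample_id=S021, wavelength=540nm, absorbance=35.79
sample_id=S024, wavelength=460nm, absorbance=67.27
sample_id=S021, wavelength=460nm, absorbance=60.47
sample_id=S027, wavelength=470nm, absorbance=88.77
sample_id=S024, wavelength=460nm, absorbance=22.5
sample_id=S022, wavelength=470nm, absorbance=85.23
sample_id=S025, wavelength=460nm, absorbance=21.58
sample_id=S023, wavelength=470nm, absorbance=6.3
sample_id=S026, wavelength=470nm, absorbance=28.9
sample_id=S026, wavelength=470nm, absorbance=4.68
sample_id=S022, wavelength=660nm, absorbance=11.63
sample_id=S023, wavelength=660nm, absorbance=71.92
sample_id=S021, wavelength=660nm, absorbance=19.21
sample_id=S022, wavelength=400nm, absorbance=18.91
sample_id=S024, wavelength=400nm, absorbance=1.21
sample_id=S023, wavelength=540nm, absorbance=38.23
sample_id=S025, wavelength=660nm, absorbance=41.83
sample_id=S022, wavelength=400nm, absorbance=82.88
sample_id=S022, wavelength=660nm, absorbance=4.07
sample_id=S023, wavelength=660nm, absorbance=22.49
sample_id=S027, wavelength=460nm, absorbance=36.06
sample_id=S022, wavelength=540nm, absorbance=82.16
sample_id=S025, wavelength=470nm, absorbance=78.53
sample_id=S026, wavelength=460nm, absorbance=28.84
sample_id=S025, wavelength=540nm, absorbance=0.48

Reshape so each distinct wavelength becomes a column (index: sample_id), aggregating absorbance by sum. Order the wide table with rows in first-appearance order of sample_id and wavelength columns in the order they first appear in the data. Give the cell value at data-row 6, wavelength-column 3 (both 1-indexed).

With rows in first-appearance order of sample_id, row 6 is sample_id=S026. wavelength columns in first-appearance order: 400nm, 470nm, 540nm, 460nm, 660nm; column 3 is 540nm.
Long rows with sample_id=S026, wavelength=540nm: 93.41 + 66.79 = 160.20.

160.20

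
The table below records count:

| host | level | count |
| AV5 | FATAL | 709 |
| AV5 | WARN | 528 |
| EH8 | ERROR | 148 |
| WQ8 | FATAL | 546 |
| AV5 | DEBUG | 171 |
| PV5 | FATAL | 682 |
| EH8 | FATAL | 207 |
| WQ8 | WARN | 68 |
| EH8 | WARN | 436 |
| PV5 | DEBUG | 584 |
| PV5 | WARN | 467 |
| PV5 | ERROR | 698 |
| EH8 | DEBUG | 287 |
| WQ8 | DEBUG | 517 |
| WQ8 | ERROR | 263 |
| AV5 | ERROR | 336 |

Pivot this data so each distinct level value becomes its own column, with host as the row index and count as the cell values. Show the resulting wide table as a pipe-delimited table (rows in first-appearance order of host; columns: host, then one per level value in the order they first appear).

Columns: host plus the 4 distinct level values (FATAL, WARN, ERROR, DEBUG).
For example, row AV5 column FATAL takes count=709 from the long row (AV5, FATAL).

| host | FATAL | WARN | ERROR | DEBUG |
| AV5 | 709 | 528 | 336 | 171 |
| EH8 | 207 | 436 | 148 | 287 |
| WQ8 | 546 | 68 | 263 | 517 |
| PV5 | 682 | 467 | 698 | 584 |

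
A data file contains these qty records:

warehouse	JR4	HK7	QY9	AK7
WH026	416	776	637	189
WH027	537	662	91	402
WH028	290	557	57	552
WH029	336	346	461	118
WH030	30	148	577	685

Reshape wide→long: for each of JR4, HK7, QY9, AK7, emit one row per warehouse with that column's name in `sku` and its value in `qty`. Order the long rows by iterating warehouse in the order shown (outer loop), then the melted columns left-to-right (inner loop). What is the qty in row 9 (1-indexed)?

290

20 rows total (5 × 4). Row 9: index ⌊(9-1)/4⌋ = 2 into warehouse → WH028; (9-1) mod 4 = 0 into the melted columns → JR4.
So row 9 is (WH028, JR4, 290); qty = 290.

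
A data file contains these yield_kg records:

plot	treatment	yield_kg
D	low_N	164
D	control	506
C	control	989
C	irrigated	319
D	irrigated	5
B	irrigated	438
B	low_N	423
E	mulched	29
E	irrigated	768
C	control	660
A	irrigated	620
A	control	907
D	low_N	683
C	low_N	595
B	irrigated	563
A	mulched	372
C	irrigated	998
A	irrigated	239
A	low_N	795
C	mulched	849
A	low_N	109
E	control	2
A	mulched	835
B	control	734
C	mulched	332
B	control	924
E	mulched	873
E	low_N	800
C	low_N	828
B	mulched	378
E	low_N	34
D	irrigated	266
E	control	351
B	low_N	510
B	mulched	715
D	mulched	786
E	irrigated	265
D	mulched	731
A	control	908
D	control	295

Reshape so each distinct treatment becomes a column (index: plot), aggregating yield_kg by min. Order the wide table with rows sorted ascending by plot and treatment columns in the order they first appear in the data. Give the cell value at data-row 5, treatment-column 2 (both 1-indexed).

With rows sorted ascending by plot, row 5 is plot=E. treatment columns in first-appearance order: low_N, control, irrigated, mulched; column 2 is control.
Long rows with plot=E, treatment=control: min(2, 351) = 2.

2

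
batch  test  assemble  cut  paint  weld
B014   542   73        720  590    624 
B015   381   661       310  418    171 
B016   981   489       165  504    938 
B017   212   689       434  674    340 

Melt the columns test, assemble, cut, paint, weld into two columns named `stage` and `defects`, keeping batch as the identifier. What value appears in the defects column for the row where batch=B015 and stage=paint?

Unpivoting turns each (batch, wide-column) pair into one long row.
The wide cell at row B015, column paint holds 418, so the long row (B015, paint) has defects=418.

418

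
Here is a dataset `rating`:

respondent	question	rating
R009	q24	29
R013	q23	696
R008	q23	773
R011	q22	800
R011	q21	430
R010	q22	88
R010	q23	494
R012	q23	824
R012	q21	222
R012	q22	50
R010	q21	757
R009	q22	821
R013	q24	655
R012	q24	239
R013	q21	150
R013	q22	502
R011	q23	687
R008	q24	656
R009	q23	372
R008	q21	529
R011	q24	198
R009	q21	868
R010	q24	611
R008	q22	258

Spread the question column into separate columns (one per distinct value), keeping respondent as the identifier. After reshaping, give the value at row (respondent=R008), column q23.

773

Wide layout: rows indexed by respondent, columns are the 4 distinct question values (q24, q23, q22, q21).
Cell (respondent=R008, question=q23) draws from the long row where respondent=R008 and question=q23, which has rating=773.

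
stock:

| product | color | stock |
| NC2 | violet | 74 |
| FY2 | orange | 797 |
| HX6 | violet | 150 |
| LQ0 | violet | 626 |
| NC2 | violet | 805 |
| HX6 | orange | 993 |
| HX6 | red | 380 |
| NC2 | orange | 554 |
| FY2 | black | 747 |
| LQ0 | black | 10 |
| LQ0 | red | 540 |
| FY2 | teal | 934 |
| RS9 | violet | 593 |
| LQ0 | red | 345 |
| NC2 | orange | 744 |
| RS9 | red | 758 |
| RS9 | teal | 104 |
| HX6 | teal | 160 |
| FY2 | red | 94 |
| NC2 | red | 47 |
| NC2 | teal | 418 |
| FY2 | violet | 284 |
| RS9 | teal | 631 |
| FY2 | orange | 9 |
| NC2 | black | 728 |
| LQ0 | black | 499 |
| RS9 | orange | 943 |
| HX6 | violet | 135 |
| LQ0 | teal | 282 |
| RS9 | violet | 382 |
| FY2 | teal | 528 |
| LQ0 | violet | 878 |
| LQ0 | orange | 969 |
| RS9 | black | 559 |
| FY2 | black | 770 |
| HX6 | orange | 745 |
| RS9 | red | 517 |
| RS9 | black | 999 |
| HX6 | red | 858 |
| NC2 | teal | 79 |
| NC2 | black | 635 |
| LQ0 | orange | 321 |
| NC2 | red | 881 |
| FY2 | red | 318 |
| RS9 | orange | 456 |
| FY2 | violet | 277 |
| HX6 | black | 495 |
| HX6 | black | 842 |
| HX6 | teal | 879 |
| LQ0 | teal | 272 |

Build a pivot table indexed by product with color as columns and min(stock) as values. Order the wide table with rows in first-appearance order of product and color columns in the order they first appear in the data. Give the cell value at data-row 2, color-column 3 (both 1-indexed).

94

With rows in first-appearance order of product, row 2 is product=FY2. color columns in first-appearance order: violet, orange, red, black, teal; column 3 is red.
Long rows with product=FY2, color=red: min(94, 318) = 94.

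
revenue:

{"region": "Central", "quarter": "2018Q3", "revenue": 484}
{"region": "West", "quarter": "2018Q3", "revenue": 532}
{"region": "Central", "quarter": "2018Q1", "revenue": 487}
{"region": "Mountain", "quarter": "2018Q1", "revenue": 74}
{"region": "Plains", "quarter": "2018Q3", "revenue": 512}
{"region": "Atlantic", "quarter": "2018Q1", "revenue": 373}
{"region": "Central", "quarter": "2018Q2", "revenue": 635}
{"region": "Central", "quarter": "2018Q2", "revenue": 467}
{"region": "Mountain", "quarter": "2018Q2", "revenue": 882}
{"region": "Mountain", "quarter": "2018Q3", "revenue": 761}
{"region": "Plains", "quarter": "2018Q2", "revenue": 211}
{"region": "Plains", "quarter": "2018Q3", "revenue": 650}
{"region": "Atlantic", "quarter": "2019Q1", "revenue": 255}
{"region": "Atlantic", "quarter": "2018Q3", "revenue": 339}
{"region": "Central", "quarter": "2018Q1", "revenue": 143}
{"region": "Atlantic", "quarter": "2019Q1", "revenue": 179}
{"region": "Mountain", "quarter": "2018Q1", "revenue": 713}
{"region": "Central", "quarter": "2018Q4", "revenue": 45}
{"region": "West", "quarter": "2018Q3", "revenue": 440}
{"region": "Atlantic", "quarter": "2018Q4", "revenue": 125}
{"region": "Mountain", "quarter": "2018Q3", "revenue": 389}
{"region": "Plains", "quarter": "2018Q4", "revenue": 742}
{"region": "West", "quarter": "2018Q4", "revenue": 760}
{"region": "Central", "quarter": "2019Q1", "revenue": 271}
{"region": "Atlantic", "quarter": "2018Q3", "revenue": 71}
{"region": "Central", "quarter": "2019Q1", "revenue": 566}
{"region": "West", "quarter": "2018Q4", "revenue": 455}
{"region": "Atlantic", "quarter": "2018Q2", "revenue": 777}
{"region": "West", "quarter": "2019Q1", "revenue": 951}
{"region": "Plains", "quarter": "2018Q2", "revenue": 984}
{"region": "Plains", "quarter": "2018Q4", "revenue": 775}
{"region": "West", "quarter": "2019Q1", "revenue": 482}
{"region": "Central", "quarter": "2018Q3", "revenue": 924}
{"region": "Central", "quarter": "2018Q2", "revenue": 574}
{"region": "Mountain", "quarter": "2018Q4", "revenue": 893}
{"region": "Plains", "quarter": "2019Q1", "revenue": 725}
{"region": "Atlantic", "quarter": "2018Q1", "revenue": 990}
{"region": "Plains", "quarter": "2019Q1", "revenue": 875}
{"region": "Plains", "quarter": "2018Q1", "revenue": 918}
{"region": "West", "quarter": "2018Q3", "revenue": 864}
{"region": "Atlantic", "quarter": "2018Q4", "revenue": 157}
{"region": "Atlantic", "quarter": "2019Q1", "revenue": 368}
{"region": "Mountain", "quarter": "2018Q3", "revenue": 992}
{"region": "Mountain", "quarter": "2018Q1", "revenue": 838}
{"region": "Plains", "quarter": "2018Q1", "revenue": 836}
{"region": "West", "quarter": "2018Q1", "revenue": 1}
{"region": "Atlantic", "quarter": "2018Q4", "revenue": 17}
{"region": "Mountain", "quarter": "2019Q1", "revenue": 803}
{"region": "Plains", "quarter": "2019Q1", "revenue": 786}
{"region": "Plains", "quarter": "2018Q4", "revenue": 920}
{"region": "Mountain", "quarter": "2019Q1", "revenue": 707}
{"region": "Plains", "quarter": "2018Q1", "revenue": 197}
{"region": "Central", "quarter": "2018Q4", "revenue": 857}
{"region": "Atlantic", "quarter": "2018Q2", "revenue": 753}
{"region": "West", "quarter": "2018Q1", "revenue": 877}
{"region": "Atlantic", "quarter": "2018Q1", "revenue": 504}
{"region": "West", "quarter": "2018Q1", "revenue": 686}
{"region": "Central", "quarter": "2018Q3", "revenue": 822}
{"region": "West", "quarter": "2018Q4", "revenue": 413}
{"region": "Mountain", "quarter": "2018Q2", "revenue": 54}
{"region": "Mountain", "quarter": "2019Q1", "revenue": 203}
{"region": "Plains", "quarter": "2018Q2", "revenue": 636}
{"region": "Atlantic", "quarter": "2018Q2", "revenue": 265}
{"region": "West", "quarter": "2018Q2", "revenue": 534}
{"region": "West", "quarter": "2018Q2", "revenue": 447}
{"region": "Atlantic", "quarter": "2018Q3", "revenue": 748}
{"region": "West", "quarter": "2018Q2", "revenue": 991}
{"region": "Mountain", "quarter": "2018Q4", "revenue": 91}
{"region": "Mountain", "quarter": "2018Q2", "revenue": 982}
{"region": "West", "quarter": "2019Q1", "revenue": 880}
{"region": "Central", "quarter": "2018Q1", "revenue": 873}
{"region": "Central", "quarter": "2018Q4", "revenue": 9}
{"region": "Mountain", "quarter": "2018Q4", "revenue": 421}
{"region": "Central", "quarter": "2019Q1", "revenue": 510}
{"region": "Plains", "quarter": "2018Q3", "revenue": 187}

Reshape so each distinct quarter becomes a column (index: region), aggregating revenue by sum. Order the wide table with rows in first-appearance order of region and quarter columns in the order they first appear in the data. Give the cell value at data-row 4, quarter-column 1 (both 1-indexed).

1349

With rows in first-appearance order of region, row 4 is region=Plains. quarter columns in first-appearance order: 2018Q3, 2018Q1, 2018Q2, 2019Q1, 2018Q4; column 1 is 2018Q3.
Long rows with region=Plains, quarter=2018Q3: 512 + 650 + 187 = 1349.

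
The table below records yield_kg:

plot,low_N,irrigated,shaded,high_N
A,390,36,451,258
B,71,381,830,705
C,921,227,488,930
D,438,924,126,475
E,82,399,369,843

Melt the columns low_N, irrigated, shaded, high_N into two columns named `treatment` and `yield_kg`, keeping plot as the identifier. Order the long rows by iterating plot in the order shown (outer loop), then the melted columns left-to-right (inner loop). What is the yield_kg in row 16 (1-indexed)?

20 rows total (5 × 4). Row 16: index ⌊(16-1)/4⌋ = 3 into plot → D; (16-1) mod 4 = 3 into the melted columns → high_N.
So row 16 is (D, high_N, 475); yield_kg = 475.

475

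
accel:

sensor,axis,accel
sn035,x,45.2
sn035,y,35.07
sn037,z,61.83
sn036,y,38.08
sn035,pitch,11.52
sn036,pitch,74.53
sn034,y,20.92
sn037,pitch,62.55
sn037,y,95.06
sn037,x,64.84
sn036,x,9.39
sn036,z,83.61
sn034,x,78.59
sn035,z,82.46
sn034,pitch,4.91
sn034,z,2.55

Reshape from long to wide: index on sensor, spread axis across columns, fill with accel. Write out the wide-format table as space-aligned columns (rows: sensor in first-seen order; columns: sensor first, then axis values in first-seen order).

sensor  x      y      z      pitch
sn035   45.2   35.07  82.46  11.52
sn037   64.84  95.06  61.83  62.55
sn036   9.39   38.08  83.61  74.53
sn034   78.59  20.92  2.55   4.91 

Columns: sensor plus the 4 distinct axis values (x, y, z, pitch).
For example, row sn035 column x takes accel=45.2 from the long row (sn035, x).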